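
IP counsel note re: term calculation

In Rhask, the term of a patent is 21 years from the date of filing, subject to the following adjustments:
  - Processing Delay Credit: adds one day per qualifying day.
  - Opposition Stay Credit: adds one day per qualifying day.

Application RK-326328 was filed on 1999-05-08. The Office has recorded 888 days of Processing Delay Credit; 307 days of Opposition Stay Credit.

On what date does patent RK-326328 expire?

August 16, 2023

Base term: filing date + 21 years → 8 May 2020.
Processing Delay Credit: +888 days → 13 October 2022.
Opposition Stay Credit: +307 days → 16 August 2023.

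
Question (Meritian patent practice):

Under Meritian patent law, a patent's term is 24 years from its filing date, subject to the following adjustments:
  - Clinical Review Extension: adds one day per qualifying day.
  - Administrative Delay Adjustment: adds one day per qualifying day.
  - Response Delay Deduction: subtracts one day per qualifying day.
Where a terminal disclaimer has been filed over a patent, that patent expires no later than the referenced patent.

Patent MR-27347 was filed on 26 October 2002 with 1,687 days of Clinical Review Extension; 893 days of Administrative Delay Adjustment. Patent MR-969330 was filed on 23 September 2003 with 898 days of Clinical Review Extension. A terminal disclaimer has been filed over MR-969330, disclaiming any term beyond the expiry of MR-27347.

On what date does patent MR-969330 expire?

March 9, 2030

Natural term of MR-969330:
  Base: filing + 24 years → 23 September 2027.
  Clinical Review Extension: +898 days → 9 March 2030.
Expiry of referenced patent MR-27347:
  Base: filing + 24 years → 26 October 2026.
  Clinical Review Extension: +1687 days → 9 June 2031.
  Administrative Delay Adjustment: +893 days → 18 November 2033.
Terminal disclaimer: MR-969330 expires on the earlier of 9 March 2030 and 18 November 2033.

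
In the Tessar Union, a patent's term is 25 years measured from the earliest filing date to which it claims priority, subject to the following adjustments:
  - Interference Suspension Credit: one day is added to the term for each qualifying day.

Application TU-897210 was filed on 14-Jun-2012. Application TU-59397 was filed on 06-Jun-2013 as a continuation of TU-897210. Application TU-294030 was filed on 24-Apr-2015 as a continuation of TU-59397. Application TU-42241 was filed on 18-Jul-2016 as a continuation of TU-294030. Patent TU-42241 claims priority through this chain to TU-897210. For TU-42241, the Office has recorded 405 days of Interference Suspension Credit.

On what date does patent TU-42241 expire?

Earliest priority filing: 14 June 2012.
Base term: 14 June 2012 + 25 years → 14 June 2037.
Interference Suspension Credit: +405 days → 24 July 2038.

July 24, 2038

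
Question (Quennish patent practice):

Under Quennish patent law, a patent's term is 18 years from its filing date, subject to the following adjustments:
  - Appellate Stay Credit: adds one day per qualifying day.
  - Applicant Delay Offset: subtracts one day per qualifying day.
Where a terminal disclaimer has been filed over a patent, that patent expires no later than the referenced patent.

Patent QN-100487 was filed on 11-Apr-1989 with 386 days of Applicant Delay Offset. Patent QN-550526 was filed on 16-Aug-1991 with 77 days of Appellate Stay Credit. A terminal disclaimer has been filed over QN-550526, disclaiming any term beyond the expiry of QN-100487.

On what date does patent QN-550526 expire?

Natural term of QN-550526:
  Base: filing + 18 years → 16 August 2009.
  Appellate Stay Credit: +77 days → 1 November 2009.
Expiry of referenced patent QN-100487:
  Base: filing + 18 years → 11 April 2007.
  Applicant Delay Offset: −386 days → 21 March 2006.
Terminal disclaimer: QN-550526 expires on the earlier of 1 November 2009 and 21 March 2006.

2006-03-21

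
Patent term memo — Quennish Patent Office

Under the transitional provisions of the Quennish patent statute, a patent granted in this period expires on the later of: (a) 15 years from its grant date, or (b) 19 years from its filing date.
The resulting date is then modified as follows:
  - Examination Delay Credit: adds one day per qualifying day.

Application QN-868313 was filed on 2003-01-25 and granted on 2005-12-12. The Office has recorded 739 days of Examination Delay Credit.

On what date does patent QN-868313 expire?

(a) grant + 15 years → 12 December 2020.
(b) filing + 19 years → 25 January 2022.
Later of the two: 25 January 2022.
Examination Delay Credit: +739 days → 3 February 2024.

February 3, 2024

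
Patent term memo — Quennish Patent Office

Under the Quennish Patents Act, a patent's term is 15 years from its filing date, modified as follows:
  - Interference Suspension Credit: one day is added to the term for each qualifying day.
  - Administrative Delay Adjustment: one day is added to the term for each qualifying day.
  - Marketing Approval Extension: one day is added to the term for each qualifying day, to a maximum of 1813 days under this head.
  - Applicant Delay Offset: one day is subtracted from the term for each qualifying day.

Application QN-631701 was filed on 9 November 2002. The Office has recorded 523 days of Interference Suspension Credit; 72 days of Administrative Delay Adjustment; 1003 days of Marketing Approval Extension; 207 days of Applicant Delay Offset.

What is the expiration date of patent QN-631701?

Base term: filing date + 15 years → 9 November 2017.
Interference Suspension Credit: +523 days → 16 April 2019.
Administrative Delay Adjustment: +72 days → 27 June 2019.
Marketing Approval Extension: 1003 days (within the 1813-day cap) → +1003 days → 26 March 2022.
Applicant Delay Offset: −207 days → 31 August 2021.

August 31, 2021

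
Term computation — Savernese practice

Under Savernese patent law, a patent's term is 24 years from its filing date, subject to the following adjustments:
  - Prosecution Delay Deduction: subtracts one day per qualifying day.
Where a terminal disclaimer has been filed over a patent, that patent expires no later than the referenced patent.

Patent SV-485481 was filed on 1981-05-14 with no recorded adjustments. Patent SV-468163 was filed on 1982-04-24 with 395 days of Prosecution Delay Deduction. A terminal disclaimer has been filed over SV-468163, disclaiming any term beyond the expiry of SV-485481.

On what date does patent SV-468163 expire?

2005-03-25

Natural term of SV-468163:
  Base: filing + 24 years → 24 April 2006.
  Prosecution Delay Deduction: −395 days → 25 March 2005.
Expiry of referenced patent SV-485481:
  Base: filing + 24 years → 14 May 2005.
Terminal disclaimer: SV-468163 expires on the earlier of 25 March 2005 and 14 May 2005.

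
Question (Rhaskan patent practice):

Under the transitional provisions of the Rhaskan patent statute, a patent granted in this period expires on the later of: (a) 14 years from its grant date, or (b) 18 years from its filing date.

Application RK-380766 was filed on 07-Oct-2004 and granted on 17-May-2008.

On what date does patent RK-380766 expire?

(a) grant + 14 years → 17 May 2022.
(b) filing + 18 years → 7 October 2022.
Later of the two: 7 October 2022.

October 7, 2022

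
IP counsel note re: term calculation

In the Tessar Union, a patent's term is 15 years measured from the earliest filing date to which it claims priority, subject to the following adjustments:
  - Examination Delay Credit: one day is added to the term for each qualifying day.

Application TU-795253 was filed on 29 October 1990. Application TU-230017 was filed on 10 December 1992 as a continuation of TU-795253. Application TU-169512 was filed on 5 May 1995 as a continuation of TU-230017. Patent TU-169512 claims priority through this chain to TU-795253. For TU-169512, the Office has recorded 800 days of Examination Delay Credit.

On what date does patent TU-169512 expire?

2008-01-07

Earliest priority filing: 29 October 1990.
Base term: 29 October 1990 + 15 years → 29 October 2005.
Examination Delay Credit: +800 days → 7 January 2008.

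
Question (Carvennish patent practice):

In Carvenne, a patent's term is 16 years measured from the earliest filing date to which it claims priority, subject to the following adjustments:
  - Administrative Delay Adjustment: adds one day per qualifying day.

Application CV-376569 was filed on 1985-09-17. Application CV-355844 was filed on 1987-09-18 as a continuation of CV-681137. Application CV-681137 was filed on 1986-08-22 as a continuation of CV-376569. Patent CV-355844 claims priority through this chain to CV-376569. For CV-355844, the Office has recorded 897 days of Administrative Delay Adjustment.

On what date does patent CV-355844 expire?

Earliest priority filing: 17 September 1985.
Base term: 17 September 1985 + 16 years → 17 September 2001.
Administrative Delay Adjustment: +897 days → 2 March 2004.

March 2, 2004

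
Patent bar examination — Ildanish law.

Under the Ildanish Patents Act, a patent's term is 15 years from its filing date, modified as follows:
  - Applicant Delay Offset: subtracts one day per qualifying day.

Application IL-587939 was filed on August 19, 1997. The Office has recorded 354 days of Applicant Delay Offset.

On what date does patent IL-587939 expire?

2011-08-31

Base term: filing date + 15 years → 19 August 2012.
Applicant Delay Offset: −354 days → 31 August 2011.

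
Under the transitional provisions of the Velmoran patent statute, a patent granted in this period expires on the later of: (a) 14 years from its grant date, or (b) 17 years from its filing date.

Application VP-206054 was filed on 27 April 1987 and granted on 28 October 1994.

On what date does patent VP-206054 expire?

(a) grant + 14 years → 28 October 2008.
(b) filing + 17 years → 27 April 2004.
Later of the two: 28 October 2008.

2008-10-28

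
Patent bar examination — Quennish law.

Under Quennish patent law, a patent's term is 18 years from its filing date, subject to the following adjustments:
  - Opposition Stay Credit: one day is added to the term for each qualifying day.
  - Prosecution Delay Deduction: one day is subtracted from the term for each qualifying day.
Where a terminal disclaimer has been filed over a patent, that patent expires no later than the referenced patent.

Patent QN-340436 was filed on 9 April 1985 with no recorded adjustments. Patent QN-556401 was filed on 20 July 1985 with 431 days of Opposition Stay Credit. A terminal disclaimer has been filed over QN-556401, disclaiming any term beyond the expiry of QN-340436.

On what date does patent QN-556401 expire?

April 9, 2003

Natural term of QN-556401:
  Base: filing + 18 years → 20 July 2003.
  Opposition Stay Credit: +431 days → 23 September 2004.
Expiry of referenced patent QN-340436:
  Base: filing + 18 years → 9 April 2003.
Terminal disclaimer: QN-556401 expires on the earlier of 23 September 2004 and 9 April 2003.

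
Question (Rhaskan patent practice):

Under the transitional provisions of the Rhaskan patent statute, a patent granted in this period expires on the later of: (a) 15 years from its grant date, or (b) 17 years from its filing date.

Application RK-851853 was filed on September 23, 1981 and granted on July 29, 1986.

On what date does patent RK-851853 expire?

2001-07-29

(a) grant + 15 years → 29 July 2001.
(b) filing + 17 years → 23 September 1998.
Later of the two: 29 July 2001.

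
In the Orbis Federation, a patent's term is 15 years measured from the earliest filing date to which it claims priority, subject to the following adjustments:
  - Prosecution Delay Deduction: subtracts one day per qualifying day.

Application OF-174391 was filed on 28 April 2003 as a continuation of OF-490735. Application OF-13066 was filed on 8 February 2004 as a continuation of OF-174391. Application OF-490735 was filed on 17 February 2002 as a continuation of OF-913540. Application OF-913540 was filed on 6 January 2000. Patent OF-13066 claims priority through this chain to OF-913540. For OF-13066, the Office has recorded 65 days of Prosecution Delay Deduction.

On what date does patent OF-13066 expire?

November 2, 2014

Earliest priority filing: 6 January 2000.
Base term: 6 January 2000 + 15 years → 6 January 2015.
Prosecution Delay Deduction: −65 days → 2 November 2014.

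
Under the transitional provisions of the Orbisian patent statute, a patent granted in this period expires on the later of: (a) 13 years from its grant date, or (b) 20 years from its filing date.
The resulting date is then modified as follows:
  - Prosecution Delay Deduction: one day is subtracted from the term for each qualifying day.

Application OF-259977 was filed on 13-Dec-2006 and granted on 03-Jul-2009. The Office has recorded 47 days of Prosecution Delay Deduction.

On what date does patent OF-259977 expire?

2026-10-27

(a) grant + 13 years → 3 July 2022.
(b) filing + 20 years → 13 December 2026.
Later of the two: 13 December 2026.
Prosecution Delay Deduction: −47 days → 27 October 2026.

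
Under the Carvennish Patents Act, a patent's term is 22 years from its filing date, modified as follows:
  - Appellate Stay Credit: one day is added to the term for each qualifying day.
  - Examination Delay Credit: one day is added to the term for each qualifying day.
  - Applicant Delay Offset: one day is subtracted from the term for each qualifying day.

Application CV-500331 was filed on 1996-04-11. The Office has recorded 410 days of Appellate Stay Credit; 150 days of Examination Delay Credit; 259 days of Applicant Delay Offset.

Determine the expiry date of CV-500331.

February 6, 2019

Base term: filing date + 22 years → 11 April 2018.
Appellate Stay Credit: +410 days → 26 May 2019.
Examination Delay Credit: +150 days → 23 October 2019.
Applicant Delay Offset: −259 days → 6 February 2019.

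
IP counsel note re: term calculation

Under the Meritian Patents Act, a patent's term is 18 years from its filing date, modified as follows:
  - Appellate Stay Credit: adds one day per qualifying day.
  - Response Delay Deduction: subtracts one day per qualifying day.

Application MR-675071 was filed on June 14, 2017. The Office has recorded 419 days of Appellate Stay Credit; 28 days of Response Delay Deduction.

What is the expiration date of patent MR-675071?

Base term: filing date + 18 years → 14 June 2035.
Appellate Stay Credit: +419 days → 6 August 2036.
Response Delay Deduction: −28 days → 9 July 2036.

July 9, 2036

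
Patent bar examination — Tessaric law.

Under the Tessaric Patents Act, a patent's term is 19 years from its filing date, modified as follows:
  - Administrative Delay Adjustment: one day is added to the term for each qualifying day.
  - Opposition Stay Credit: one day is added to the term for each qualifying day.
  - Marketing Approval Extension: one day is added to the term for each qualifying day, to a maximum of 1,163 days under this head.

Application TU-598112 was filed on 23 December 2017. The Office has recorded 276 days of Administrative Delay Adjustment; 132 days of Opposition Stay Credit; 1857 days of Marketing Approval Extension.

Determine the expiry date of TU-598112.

Base term: filing date + 19 years → 23 December 2036.
Administrative Delay Adjustment: +276 days → 25 September 2037.
Opposition Stay Credit: +132 days → 4 February 2038.
Marketing Approval Extension: 1857 days claimed exceeds the 1163-day cap, so +1163 days → 12 April 2041.

2041-04-12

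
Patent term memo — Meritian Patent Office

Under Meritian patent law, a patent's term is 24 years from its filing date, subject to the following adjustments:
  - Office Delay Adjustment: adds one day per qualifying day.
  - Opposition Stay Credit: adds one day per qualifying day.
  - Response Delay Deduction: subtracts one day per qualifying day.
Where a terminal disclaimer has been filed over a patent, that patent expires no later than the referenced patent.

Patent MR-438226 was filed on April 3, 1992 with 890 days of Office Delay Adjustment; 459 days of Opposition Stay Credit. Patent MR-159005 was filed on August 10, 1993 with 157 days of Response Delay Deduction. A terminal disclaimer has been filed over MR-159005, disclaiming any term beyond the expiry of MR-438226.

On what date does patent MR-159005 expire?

March 6, 2017

Natural term of MR-159005:
  Base: filing + 24 years → 10 August 2017.
  Response Delay Deduction: −157 days → 6 March 2017.
Expiry of referenced patent MR-438226:
  Base: filing + 24 years → 3 April 2016.
  Office Delay Adjustment: +890 days → 10 September 2018.
  Opposition Stay Credit: +459 days → 13 December 2019.
Terminal disclaimer: MR-159005 expires on the earlier of 6 March 2017 and 13 December 2019.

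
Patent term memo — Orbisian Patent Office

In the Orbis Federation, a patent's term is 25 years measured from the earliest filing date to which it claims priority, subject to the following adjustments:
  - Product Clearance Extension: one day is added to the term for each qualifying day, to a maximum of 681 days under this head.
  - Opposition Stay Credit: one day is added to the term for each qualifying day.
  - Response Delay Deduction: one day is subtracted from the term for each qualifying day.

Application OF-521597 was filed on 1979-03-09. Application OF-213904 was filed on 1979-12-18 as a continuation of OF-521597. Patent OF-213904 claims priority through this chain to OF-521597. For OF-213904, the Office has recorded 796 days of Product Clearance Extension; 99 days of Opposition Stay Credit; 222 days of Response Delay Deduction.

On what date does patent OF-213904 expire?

Earliest priority filing: 9 March 1979.
Base term: 9 March 1979 + 25 years → 9 March 2004.
Product Clearance Extension: 796 days claimed exceeds the 681-day cap, so +681 days → 19 January 2006.
Opposition Stay Credit: +99 days → 28 April 2006.
Response Delay Deduction: −222 days → 18 September 2005.

2005-09-18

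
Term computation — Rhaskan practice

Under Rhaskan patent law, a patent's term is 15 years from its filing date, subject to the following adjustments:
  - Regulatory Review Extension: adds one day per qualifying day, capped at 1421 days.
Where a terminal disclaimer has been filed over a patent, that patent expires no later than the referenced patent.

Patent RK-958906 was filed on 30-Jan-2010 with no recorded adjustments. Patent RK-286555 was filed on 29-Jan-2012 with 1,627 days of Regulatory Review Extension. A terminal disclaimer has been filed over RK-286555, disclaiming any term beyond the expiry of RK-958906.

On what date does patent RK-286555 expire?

Natural term of RK-286555:
  Base: filing + 15 years → 29 January 2027.
  Regulatory Review Extension: 1627 days claimed exceeds the 1421-day cap, so +1421 days → 20 December 2030.
Expiry of referenced patent RK-958906:
  Base: filing + 15 years → 30 January 2025.
Terminal disclaimer: RK-286555 expires on the earlier of 20 December 2030 and 30 January 2025.

January 30, 2025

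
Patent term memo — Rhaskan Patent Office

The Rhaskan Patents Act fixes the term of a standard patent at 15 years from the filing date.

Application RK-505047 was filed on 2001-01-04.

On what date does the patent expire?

January 4, 2016

Filing date + 15 years → 4 January 2016.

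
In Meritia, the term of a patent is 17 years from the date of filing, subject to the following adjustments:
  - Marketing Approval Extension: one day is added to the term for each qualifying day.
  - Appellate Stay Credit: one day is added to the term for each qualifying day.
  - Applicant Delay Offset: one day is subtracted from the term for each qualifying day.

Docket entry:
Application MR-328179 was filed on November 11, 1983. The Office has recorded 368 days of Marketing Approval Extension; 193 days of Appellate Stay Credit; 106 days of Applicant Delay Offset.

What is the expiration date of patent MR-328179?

2002-02-09

Base term: filing date + 17 years → 11 November 2000.
Marketing Approval Extension: +368 days → 14 November 2001.
Appellate Stay Credit: +193 days → 26 May 2002.
Applicant Delay Offset: −106 days → 9 February 2002.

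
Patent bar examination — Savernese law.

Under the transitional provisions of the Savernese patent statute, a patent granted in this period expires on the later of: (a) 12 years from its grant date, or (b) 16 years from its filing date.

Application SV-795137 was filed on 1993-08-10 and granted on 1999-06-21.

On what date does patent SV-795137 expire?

(a) grant + 12 years → 21 June 2011.
(b) filing + 16 years → 10 August 2009.
Later of the two: 21 June 2011.

June 21, 2011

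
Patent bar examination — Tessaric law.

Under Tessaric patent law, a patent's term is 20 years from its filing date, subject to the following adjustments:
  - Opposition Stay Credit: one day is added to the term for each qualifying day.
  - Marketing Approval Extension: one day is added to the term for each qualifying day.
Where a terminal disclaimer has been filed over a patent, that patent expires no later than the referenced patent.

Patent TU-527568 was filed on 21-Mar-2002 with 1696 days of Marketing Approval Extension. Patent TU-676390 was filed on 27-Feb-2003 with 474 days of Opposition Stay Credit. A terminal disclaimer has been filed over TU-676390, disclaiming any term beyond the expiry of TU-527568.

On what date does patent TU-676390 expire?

2024-06-15

Natural term of TU-676390:
  Base: filing + 20 years → 27 February 2023.
  Opposition Stay Credit: +474 days → 15 June 2024.
Expiry of referenced patent TU-527568:
  Base: filing + 20 years → 21 March 2022.
  Marketing Approval Extension: +1696 days → 11 November 2026.
Terminal disclaimer: TU-676390 expires on the earlier of 15 June 2024 and 11 November 2026.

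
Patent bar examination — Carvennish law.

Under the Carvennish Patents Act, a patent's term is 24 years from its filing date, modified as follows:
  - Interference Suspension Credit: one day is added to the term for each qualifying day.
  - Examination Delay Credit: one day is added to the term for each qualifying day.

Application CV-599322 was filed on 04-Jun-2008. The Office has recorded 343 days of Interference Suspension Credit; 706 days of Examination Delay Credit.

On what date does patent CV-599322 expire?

Base term: filing date + 24 years → 4 June 2032.
Interference Suspension Credit: +343 days → 13 May 2033.
Examination Delay Credit: +706 days → 19 April 2035.

April 19, 2035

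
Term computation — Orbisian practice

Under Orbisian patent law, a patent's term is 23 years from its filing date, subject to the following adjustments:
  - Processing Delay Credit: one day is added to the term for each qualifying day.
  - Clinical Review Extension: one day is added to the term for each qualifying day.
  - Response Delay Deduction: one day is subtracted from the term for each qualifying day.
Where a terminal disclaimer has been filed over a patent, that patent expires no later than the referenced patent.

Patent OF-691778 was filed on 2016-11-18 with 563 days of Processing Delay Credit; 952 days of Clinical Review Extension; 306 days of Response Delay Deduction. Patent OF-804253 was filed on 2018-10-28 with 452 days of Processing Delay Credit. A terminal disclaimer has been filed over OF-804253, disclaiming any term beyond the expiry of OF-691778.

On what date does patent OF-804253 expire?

Natural term of OF-804253:
  Base: filing + 23 years → 28 October 2041.
  Processing Delay Credit: +452 days → 23 January 2043.
Expiry of referenced patent OF-691778:
  Base: filing + 23 years → 18 November 2039.
  Processing Delay Credit: +563 days → 3 June 2041.
  Clinical Review Extension: +952 days → 11 January 2044.
  Response Delay Deduction: −306 days → 11 March 2043.
Terminal disclaimer: OF-804253 expires on the earlier of 23 January 2043 and 11 March 2043.

January 23, 2043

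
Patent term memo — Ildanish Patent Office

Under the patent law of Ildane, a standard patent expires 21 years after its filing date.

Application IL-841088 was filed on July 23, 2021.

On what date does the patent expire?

Filing date + 21 years → 23 July 2042.

2042-07-23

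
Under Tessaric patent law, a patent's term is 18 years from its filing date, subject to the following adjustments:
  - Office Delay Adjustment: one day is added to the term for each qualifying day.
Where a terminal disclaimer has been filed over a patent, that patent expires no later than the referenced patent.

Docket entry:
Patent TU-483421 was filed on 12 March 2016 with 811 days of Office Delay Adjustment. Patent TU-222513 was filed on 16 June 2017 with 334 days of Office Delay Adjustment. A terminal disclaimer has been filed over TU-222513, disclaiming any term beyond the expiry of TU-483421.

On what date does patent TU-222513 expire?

2036-05-15

Natural term of TU-222513:
  Base: filing + 18 years → 16 June 2035.
  Office Delay Adjustment: +334 days → 15 May 2036.
Expiry of referenced patent TU-483421:
  Base: filing + 18 years → 12 March 2034.
  Office Delay Adjustment: +811 days → 31 May 2036.
Terminal disclaimer: TU-222513 expires on the earlier of 15 May 2036 and 31 May 2036.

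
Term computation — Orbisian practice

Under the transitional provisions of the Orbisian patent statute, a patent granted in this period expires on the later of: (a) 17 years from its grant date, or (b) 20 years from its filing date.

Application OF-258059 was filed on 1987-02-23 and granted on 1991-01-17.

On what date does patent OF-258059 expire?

January 17, 2008

(a) grant + 17 years → 17 January 2008.
(b) filing + 20 years → 23 February 2007.
Later of the two: 17 January 2008.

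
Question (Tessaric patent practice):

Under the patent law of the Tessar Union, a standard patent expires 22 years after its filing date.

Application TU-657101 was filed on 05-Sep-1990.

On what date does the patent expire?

Filing date + 22 years → 5 September 2012.

September 5, 2012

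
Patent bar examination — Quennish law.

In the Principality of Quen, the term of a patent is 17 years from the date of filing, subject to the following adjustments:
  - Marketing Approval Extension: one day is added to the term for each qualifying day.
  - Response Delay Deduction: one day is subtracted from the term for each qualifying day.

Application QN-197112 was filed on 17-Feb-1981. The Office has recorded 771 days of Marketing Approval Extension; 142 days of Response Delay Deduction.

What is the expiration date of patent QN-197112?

Base term: filing date + 17 years → 17 February 1998.
Marketing Approval Extension: +771 days → 29 March 2000.
Response Delay Deduction: −142 days → 8 November 1999.

November 8, 1999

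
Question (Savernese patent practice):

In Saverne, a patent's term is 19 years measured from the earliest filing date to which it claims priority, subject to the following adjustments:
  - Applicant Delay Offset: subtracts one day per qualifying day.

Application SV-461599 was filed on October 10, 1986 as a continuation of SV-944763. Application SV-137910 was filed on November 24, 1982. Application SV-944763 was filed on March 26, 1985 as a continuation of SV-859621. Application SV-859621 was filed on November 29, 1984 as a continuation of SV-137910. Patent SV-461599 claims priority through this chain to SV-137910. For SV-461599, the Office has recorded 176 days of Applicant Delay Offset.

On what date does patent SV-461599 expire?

June 1, 2001

Earliest priority filing: 24 November 1982.
Base term: 24 November 1982 + 19 years → 24 November 2001.
Applicant Delay Offset: −176 days → 1 June 2001.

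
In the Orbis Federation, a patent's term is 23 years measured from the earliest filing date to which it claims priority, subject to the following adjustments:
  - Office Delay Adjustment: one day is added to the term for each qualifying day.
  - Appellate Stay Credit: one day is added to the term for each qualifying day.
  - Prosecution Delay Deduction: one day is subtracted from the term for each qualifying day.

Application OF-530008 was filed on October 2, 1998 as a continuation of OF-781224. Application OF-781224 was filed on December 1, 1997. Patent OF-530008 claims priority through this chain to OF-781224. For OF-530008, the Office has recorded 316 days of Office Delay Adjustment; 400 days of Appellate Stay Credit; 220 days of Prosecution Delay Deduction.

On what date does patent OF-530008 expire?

2022-04-11

Earliest priority filing: 1 December 1997.
Base term: 1 December 1997 + 23 years → 1 December 2020.
Office Delay Adjustment: +316 days → 13 October 2021.
Appellate Stay Credit: +400 days → 17 November 2022.
Prosecution Delay Deduction: −220 days → 11 April 2022.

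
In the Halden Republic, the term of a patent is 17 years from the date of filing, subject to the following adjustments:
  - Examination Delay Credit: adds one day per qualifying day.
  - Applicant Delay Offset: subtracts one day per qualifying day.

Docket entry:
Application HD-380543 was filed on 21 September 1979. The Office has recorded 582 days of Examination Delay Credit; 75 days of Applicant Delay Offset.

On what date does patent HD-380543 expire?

Base term: filing date + 17 years → 21 September 1996.
Examination Delay Credit: +582 days → 26 April 1998.
Applicant Delay Offset: −75 days → 10 February 1998.

February 10, 1998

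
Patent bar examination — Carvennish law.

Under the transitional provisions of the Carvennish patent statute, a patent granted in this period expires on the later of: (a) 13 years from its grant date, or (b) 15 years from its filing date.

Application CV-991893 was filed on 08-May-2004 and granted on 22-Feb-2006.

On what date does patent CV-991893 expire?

2019-05-08

(a) grant + 13 years → 22 February 2019.
(b) filing + 15 years → 8 May 2019.
Later of the two: 8 May 2019.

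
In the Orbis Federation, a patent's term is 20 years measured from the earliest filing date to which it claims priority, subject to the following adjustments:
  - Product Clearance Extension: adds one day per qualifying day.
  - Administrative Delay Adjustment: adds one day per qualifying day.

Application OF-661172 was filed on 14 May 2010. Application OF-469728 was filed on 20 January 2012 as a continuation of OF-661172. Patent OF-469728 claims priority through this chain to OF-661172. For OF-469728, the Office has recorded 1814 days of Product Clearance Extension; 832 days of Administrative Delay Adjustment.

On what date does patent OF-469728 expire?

Earliest priority filing: 14 May 2010.
Base term: 14 May 2010 + 20 years → 14 May 2030.
Product Clearance Extension: +1814 days → 2 May 2035.
Administrative Delay Adjustment: +832 days → 11 August 2037.

August 11, 2037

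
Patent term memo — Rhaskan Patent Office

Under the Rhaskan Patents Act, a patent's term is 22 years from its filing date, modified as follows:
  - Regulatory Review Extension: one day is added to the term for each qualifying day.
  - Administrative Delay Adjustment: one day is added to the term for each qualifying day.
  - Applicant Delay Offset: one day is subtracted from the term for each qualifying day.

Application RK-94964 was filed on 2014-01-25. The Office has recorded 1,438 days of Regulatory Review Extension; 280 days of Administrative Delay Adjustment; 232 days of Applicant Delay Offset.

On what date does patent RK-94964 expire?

Base term: filing date + 22 years → 25 January 2036.
Regulatory Review Extension: +1438 days → 2 January 2040.
Administrative Delay Adjustment: +280 days → 8 October 2040.
Applicant Delay Offset: −232 days → 19 February 2040.

2040-02-19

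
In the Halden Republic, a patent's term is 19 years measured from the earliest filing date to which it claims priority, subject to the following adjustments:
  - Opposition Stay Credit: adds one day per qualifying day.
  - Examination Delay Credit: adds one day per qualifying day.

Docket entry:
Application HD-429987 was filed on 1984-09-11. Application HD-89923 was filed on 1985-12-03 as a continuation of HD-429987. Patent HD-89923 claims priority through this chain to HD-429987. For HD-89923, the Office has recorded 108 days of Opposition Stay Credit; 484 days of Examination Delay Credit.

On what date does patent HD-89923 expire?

April 25, 2005

Earliest priority filing: 11 September 1984.
Base term: 11 September 1984 + 19 years → 11 September 2003.
Opposition Stay Credit: +108 days → 28 December 2003.
Examination Delay Credit: +484 days → 25 April 2005.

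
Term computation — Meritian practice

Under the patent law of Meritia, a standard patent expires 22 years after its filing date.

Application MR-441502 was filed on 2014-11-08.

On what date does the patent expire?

November 8, 2036

Filing date + 22 years → 8 November 2036.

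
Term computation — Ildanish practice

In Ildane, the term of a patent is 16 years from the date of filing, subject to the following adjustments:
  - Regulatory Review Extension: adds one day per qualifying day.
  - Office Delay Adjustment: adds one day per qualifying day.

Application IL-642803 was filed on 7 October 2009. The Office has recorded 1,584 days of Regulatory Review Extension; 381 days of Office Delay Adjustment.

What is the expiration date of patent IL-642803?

2031-02-23

Base term: filing date + 16 years → 7 October 2025.
Regulatory Review Extension: +1584 days → 7 February 2030.
Office Delay Adjustment: +381 days → 23 February 2031.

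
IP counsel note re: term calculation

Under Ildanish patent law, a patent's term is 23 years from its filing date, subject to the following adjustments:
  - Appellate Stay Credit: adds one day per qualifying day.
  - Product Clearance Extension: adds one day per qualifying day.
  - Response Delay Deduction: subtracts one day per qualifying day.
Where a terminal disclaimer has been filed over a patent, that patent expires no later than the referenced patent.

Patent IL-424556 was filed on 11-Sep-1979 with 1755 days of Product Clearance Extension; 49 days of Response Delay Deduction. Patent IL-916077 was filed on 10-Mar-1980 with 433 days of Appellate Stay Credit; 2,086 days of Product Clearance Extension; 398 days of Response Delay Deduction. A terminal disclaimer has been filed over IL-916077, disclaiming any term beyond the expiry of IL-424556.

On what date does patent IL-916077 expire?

Natural term of IL-916077:
  Base: filing + 23 years → 10 March 2003.
  Appellate Stay Credit: +433 days → 16 May 2004.
  Product Clearance Extension: +2086 days → 31 January 2010.
  Response Delay Deduction: −398 days → 29 December 2008.
Expiry of referenced patent IL-424556:
  Base: filing + 23 years → 11 September 2002.
  Product Clearance Extension: +1755 days → 2 July 2007.
  Response Delay Deduction: −49 days → 14 May 2007.
Terminal disclaimer: IL-916077 expires on the earlier of 29 December 2008 and 14 May 2007.

2007-05-14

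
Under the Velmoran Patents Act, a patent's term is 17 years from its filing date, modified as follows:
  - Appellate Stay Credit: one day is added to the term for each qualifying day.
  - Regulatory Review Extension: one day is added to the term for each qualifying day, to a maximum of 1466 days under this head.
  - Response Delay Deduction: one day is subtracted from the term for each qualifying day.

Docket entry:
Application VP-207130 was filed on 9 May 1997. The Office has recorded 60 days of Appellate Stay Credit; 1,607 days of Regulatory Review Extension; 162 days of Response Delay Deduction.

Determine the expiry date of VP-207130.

February 1, 2018

Base term: filing date + 17 years → 9 May 2014.
Appellate Stay Credit: +60 days → 8 July 2014.
Regulatory Review Extension: 1607 days claimed exceeds the 1466-day cap, so +1466 days → 13 July 2018.
Response Delay Deduction: −162 days → 1 February 2018.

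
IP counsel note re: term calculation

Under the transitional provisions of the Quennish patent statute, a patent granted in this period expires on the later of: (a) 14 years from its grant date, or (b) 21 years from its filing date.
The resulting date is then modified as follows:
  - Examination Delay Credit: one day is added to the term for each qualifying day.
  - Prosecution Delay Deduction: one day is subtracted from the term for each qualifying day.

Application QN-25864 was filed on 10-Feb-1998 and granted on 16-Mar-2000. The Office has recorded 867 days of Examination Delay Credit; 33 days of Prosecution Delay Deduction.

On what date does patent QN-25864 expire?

(a) grant + 14 years → 16 March 2014.
(b) filing + 21 years → 10 February 2019.
Later of the two: 10 February 2019.
Examination Delay Credit: +867 days → 26 June 2021.
Prosecution Delay Deduction: −33 days → 24 May 2021.

2021-05-24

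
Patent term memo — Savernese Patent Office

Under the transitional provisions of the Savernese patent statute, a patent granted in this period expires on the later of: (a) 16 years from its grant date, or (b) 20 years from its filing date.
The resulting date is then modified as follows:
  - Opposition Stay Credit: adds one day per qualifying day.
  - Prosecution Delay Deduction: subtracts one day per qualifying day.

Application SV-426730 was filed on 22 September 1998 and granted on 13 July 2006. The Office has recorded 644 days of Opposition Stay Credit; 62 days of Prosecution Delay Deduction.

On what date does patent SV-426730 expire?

(a) grant + 16 years → 13 July 2022.
(b) filing + 20 years → 22 September 2018.
Later of the two: 13 July 2022.
Opposition Stay Credit: +644 days → 17 April 2024.
Prosecution Delay Deduction: −62 days → 15 February 2024.

February 15, 2024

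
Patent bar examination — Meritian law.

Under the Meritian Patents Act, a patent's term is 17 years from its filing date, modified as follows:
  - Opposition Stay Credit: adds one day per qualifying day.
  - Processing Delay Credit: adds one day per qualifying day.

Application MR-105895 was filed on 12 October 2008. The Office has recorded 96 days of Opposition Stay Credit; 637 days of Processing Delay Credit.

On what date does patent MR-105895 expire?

2027-10-15

Base term: filing date + 17 years → 12 October 2025.
Opposition Stay Credit: +96 days → 16 January 2026.
Processing Delay Credit: +637 days → 15 October 2027.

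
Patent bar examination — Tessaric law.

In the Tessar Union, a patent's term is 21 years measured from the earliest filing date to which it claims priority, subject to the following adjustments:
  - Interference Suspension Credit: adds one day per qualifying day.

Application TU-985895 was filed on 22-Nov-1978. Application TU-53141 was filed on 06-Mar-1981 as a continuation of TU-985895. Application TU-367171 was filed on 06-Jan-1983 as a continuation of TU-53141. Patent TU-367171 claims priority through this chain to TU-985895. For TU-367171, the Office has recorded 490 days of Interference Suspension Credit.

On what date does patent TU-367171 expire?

Earliest priority filing: 22 November 1978.
Base term: 22 November 1978 + 21 years → 22 November 1999.
Interference Suspension Credit: +490 days → 26 March 2001.

March 26, 2001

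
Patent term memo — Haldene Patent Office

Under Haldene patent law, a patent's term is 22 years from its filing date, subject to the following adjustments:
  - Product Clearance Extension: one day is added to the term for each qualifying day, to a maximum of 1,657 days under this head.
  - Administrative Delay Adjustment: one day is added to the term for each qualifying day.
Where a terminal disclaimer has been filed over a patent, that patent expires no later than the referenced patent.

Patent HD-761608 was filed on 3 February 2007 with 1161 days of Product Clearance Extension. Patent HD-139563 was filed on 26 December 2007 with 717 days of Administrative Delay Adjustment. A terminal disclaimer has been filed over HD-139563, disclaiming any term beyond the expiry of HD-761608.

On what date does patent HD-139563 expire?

Natural term of HD-139563:
  Base: filing + 22 years → 26 December 2029.
  Administrative Delay Adjustment: +717 days → 13 December 2031.
Expiry of referenced patent HD-761608:
  Base: filing + 22 years → 3 February 2029.
  Product Clearance Extension: 1161 days (within the 1657-day cap) → +1161 days → 9 April 2032.
Terminal disclaimer: HD-139563 expires on the earlier of 13 December 2031 and 9 April 2032.

December 13, 2031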